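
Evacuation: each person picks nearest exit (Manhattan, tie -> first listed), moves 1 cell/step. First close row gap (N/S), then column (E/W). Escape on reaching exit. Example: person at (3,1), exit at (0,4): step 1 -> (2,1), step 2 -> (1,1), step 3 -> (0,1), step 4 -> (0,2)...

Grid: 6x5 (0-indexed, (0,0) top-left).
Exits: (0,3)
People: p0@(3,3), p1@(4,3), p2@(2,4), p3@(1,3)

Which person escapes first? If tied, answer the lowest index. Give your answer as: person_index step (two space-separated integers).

Answer: 3 1

Derivation:
Step 1: p0:(3,3)->(2,3) | p1:(4,3)->(3,3) | p2:(2,4)->(1,4) | p3:(1,3)->(0,3)->EXIT
Step 2: p0:(2,3)->(1,3) | p1:(3,3)->(2,3) | p2:(1,4)->(0,4) | p3:escaped
Step 3: p0:(1,3)->(0,3)->EXIT | p1:(2,3)->(1,3) | p2:(0,4)->(0,3)->EXIT | p3:escaped
Step 4: p0:escaped | p1:(1,3)->(0,3)->EXIT | p2:escaped | p3:escaped
Exit steps: [3, 4, 3, 1]
First to escape: p3 at step 1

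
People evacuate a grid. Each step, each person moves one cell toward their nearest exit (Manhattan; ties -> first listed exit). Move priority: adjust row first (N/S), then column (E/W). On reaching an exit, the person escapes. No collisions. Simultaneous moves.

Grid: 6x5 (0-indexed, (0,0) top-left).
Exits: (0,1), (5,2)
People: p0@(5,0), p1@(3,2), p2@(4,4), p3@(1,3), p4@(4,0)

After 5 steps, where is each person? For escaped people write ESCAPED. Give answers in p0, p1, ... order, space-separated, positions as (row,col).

Step 1: p0:(5,0)->(5,1) | p1:(3,2)->(4,2) | p2:(4,4)->(5,4) | p3:(1,3)->(0,3) | p4:(4,0)->(5,0)
Step 2: p0:(5,1)->(5,2)->EXIT | p1:(4,2)->(5,2)->EXIT | p2:(5,4)->(5,3) | p3:(0,3)->(0,2) | p4:(5,0)->(5,1)
Step 3: p0:escaped | p1:escaped | p2:(5,3)->(5,2)->EXIT | p3:(0,2)->(0,1)->EXIT | p4:(5,1)->(5,2)->EXIT

ESCAPED ESCAPED ESCAPED ESCAPED ESCAPED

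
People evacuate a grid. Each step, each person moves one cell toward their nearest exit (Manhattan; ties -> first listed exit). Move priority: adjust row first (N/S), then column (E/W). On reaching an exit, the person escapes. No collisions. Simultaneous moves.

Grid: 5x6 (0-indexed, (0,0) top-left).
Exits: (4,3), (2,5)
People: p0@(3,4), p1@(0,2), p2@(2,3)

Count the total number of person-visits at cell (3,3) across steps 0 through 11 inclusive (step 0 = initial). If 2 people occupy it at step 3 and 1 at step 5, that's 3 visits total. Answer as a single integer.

Answer: 1

Derivation:
Step 0: p0@(3,4) p1@(0,2) p2@(2,3) -> at (3,3): 0 [-], cum=0
Step 1: p0@(4,4) p1@(1,2) p2@(3,3) -> at (3,3): 1 [p2], cum=1
Step 2: p0@ESC p1@(2,2) p2@ESC -> at (3,3): 0 [-], cum=1
Step 3: p0@ESC p1@(3,2) p2@ESC -> at (3,3): 0 [-], cum=1
Step 4: p0@ESC p1@(4,2) p2@ESC -> at (3,3): 0 [-], cum=1
Step 5: p0@ESC p1@ESC p2@ESC -> at (3,3): 0 [-], cum=1
Total visits = 1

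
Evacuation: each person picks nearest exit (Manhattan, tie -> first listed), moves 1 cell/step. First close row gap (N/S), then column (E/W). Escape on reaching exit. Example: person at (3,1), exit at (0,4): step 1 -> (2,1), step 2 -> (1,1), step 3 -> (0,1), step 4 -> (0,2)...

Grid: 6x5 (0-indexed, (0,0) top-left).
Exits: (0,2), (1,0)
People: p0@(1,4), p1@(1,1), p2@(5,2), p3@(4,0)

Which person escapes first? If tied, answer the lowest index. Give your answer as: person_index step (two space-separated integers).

Answer: 1 1

Derivation:
Step 1: p0:(1,4)->(0,4) | p1:(1,1)->(1,0)->EXIT | p2:(5,2)->(4,2) | p3:(4,0)->(3,0)
Step 2: p0:(0,4)->(0,3) | p1:escaped | p2:(4,2)->(3,2) | p3:(3,0)->(2,0)
Step 3: p0:(0,3)->(0,2)->EXIT | p1:escaped | p2:(3,2)->(2,2) | p3:(2,0)->(1,0)->EXIT
Step 4: p0:escaped | p1:escaped | p2:(2,2)->(1,2) | p3:escaped
Step 5: p0:escaped | p1:escaped | p2:(1,2)->(0,2)->EXIT | p3:escaped
Exit steps: [3, 1, 5, 3]
First to escape: p1 at step 1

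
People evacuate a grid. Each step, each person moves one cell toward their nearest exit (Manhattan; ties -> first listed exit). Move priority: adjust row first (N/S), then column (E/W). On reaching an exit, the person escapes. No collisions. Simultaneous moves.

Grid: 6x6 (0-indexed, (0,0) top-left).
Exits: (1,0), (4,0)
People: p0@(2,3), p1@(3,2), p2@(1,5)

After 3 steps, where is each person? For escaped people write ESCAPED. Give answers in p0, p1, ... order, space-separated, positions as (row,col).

Step 1: p0:(2,3)->(1,3) | p1:(3,2)->(4,2) | p2:(1,5)->(1,4)
Step 2: p0:(1,3)->(1,2) | p1:(4,2)->(4,1) | p2:(1,4)->(1,3)
Step 3: p0:(1,2)->(1,1) | p1:(4,1)->(4,0)->EXIT | p2:(1,3)->(1,2)

(1,1) ESCAPED (1,2)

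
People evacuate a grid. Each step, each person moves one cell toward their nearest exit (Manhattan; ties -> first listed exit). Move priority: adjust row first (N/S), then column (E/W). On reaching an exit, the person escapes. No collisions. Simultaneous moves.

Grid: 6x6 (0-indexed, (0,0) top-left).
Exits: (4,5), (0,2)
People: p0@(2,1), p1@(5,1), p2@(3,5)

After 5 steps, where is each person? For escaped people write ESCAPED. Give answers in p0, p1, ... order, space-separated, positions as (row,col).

Step 1: p0:(2,1)->(1,1) | p1:(5,1)->(4,1) | p2:(3,5)->(4,5)->EXIT
Step 2: p0:(1,1)->(0,1) | p1:(4,1)->(4,2) | p2:escaped
Step 3: p0:(0,1)->(0,2)->EXIT | p1:(4,2)->(4,3) | p2:escaped
Step 4: p0:escaped | p1:(4,3)->(4,4) | p2:escaped
Step 5: p0:escaped | p1:(4,4)->(4,5)->EXIT | p2:escaped

ESCAPED ESCAPED ESCAPED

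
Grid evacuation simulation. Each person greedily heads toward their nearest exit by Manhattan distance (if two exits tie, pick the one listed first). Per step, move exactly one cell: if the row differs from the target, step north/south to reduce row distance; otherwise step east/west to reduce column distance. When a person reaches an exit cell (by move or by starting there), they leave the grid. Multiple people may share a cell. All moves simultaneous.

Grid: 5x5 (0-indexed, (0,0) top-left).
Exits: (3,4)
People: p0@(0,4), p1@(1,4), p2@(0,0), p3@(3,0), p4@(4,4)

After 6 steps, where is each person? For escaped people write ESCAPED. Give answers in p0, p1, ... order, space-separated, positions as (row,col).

Step 1: p0:(0,4)->(1,4) | p1:(1,4)->(2,4) | p2:(0,0)->(1,0) | p3:(3,0)->(3,1) | p4:(4,4)->(3,4)->EXIT
Step 2: p0:(1,4)->(2,4) | p1:(2,4)->(3,4)->EXIT | p2:(1,0)->(2,0) | p3:(3,1)->(3,2) | p4:escaped
Step 3: p0:(2,4)->(3,4)->EXIT | p1:escaped | p2:(2,0)->(3,0) | p3:(3,2)->(3,3) | p4:escaped
Step 4: p0:escaped | p1:escaped | p2:(3,0)->(3,1) | p3:(3,3)->(3,4)->EXIT | p4:escaped
Step 5: p0:escaped | p1:escaped | p2:(3,1)->(3,2) | p3:escaped | p4:escaped
Step 6: p0:escaped | p1:escaped | p2:(3,2)->(3,3) | p3:escaped | p4:escaped

ESCAPED ESCAPED (3,3) ESCAPED ESCAPED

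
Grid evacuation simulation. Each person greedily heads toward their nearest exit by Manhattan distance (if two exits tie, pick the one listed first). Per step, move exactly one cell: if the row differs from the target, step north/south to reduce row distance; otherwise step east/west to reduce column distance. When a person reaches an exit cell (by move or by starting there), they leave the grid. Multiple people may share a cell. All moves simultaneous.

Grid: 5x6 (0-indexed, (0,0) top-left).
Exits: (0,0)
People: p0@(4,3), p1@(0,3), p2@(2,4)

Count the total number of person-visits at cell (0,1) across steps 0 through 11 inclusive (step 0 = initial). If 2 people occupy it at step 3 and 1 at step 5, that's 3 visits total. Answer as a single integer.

Step 0: p0@(4,3) p1@(0,3) p2@(2,4) -> at (0,1): 0 [-], cum=0
Step 1: p0@(3,3) p1@(0,2) p2@(1,4) -> at (0,1): 0 [-], cum=0
Step 2: p0@(2,3) p1@(0,1) p2@(0,4) -> at (0,1): 1 [p1], cum=1
Step 3: p0@(1,3) p1@ESC p2@(0,3) -> at (0,1): 0 [-], cum=1
Step 4: p0@(0,3) p1@ESC p2@(0,2) -> at (0,1): 0 [-], cum=1
Step 5: p0@(0,2) p1@ESC p2@(0,1) -> at (0,1): 1 [p2], cum=2
Step 6: p0@(0,1) p1@ESC p2@ESC -> at (0,1): 1 [p0], cum=3
Step 7: p0@ESC p1@ESC p2@ESC -> at (0,1): 0 [-], cum=3
Total visits = 3

Answer: 3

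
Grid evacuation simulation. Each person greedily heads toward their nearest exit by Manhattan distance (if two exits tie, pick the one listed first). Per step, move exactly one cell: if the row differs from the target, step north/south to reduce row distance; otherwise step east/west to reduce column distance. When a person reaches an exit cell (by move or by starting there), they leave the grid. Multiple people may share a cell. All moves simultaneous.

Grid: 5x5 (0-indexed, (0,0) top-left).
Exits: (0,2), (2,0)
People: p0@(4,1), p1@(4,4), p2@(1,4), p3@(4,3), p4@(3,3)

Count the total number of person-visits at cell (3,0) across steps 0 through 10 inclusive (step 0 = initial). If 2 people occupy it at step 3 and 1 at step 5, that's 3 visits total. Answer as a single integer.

Answer: 0

Derivation:
Step 0: p0@(4,1) p1@(4,4) p2@(1,4) p3@(4,3) p4@(3,3) -> at (3,0): 0 [-], cum=0
Step 1: p0@(3,1) p1@(3,4) p2@(0,4) p3@(3,3) p4@(2,3) -> at (3,0): 0 [-], cum=0
Step 2: p0@(2,1) p1@(2,4) p2@(0,3) p3@(2,3) p4@(1,3) -> at (3,0): 0 [-], cum=0
Step 3: p0@ESC p1@(1,4) p2@ESC p3@(1,3) p4@(0,3) -> at (3,0): 0 [-], cum=0
Step 4: p0@ESC p1@(0,4) p2@ESC p3@(0,3) p4@ESC -> at (3,0): 0 [-], cum=0
Step 5: p0@ESC p1@(0,3) p2@ESC p3@ESC p4@ESC -> at (3,0): 0 [-], cum=0
Step 6: p0@ESC p1@ESC p2@ESC p3@ESC p4@ESC -> at (3,0): 0 [-], cum=0
Total visits = 0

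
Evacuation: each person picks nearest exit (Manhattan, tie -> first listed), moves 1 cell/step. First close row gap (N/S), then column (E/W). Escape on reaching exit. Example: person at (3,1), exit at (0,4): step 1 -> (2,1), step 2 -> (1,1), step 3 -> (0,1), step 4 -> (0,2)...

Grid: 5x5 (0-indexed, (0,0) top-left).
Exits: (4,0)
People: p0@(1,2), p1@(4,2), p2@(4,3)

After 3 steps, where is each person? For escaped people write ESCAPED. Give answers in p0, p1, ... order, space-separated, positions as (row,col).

Step 1: p0:(1,2)->(2,2) | p1:(4,2)->(4,1) | p2:(4,3)->(4,2)
Step 2: p0:(2,2)->(3,2) | p1:(4,1)->(4,0)->EXIT | p2:(4,2)->(4,1)
Step 3: p0:(3,2)->(4,2) | p1:escaped | p2:(4,1)->(4,0)->EXIT

(4,2) ESCAPED ESCAPED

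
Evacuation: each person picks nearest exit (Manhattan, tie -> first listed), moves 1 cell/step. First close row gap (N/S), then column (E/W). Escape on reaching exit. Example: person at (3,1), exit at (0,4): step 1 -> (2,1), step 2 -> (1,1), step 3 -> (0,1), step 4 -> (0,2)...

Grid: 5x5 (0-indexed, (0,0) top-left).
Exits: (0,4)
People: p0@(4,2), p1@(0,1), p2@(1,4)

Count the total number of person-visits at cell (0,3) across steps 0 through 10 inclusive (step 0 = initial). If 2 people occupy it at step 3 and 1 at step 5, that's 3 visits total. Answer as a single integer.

Answer: 2

Derivation:
Step 0: p0@(4,2) p1@(0,1) p2@(1,4) -> at (0,3): 0 [-], cum=0
Step 1: p0@(3,2) p1@(0,2) p2@ESC -> at (0,3): 0 [-], cum=0
Step 2: p0@(2,2) p1@(0,3) p2@ESC -> at (0,3): 1 [p1], cum=1
Step 3: p0@(1,2) p1@ESC p2@ESC -> at (0,3): 0 [-], cum=1
Step 4: p0@(0,2) p1@ESC p2@ESC -> at (0,3): 0 [-], cum=1
Step 5: p0@(0,3) p1@ESC p2@ESC -> at (0,3): 1 [p0], cum=2
Step 6: p0@ESC p1@ESC p2@ESC -> at (0,3): 0 [-], cum=2
Total visits = 2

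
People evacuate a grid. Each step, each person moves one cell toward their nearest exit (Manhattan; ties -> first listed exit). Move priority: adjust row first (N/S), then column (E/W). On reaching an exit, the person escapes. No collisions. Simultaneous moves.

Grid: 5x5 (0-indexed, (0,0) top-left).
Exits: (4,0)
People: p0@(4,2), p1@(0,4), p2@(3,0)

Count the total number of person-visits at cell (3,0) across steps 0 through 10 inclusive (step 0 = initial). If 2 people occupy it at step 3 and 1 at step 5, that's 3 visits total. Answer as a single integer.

Step 0: p0@(4,2) p1@(0,4) p2@(3,0) -> at (3,0): 1 [p2], cum=1
Step 1: p0@(4,1) p1@(1,4) p2@ESC -> at (3,0): 0 [-], cum=1
Step 2: p0@ESC p1@(2,4) p2@ESC -> at (3,0): 0 [-], cum=1
Step 3: p0@ESC p1@(3,4) p2@ESC -> at (3,0): 0 [-], cum=1
Step 4: p0@ESC p1@(4,4) p2@ESC -> at (3,0): 0 [-], cum=1
Step 5: p0@ESC p1@(4,3) p2@ESC -> at (3,0): 0 [-], cum=1
Step 6: p0@ESC p1@(4,2) p2@ESC -> at (3,0): 0 [-], cum=1
Step 7: p0@ESC p1@(4,1) p2@ESC -> at (3,0): 0 [-], cum=1
Step 8: p0@ESC p1@ESC p2@ESC -> at (3,0): 0 [-], cum=1
Total visits = 1

Answer: 1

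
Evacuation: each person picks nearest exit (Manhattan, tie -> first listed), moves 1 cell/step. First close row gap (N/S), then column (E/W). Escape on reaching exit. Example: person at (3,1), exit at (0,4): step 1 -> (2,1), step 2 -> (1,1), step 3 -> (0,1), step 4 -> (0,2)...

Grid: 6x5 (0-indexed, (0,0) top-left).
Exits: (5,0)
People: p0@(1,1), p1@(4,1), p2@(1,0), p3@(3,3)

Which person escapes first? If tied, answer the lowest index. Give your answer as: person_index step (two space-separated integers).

Step 1: p0:(1,1)->(2,1) | p1:(4,1)->(5,1) | p2:(1,0)->(2,0) | p3:(3,3)->(4,3)
Step 2: p0:(2,1)->(3,1) | p1:(5,1)->(5,0)->EXIT | p2:(2,0)->(3,0) | p3:(4,3)->(5,3)
Step 3: p0:(3,1)->(4,1) | p1:escaped | p2:(3,0)->(4,0) | p3:(5,3)->(5,2)
Step 4: p0:(4,1)->(5,1) | p1:escaped | p2:(4,0)->(5,0)->EXIT | p3:(5,2)->(5,1)
Step 5: p0:(5,1)->(5,0)->EXIT | p1:escaped | p2:escaped | p3:(5,1)->(5,0)->EXIT
Exit steps: [5, 2, 4, 5]
First to escape: p1 at step 2

Answer: 1 2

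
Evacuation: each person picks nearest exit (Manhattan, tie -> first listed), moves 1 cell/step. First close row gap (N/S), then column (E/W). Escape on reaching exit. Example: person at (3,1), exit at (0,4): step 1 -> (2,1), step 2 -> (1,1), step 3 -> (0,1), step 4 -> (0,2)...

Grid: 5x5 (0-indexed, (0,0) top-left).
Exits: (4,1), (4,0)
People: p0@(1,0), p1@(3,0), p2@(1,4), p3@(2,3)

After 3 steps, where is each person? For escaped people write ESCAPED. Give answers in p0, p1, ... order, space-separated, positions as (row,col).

Step 1: p0:(1,0)->(2,0) | p1:(3,0)->(4,0)->EXIT | p2:(1,4)->(2,4) | p3:(2,3)->(3,3)
Step 2: p0:(2,0)->(3,0) | p1:escaped | p2:(2,4)->(3,4) | p3:(3,3)->(4,3)
Step 3: p0:(3,0)->(4,0)->EXIT | p1:escaped | p2:(3,4)->(4,4) | p3:(4,3)->(4,2)

ESCAPED ESCAPED (4,4) (4,2)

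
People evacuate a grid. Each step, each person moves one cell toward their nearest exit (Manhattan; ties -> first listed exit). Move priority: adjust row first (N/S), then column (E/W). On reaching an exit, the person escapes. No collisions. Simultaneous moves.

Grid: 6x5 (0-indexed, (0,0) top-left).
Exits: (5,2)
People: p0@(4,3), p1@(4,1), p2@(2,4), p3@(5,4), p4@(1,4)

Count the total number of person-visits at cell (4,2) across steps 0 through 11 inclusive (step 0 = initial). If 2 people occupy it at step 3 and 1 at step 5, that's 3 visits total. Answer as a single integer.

Answer: 0

Derivation:
Step 0: p0@(4,3) p1@(4,1) p2@(2,4) p3@(5,4) p4@(1,4) -> at (4,2): 0 [-], cum=0
Step 1: p0@(5,3) p1@(5,1) p2@(3,4) p3@(5,3) p4@(2,4) -> at (4,2): 0 [-], cum=0
Step 2: p0@ESC p1@ESC p2@(4,4) p3@ESC p4@(3,4) -> at (4,2): 0 [-], cum=0
Step 3: p0@ESC p1@ESC p2@(5,4) p3@ESC p4@(4,4) -> at (4,2): 0 [-], cum=0
Step 4: p0@ESC p1@ESC p2@(5,3) p3@ESC p4@(5,4) -> at (4,2): 0 [-], cum=0
Step 5: p0@ESC p1@ESC p2@ESC p3@ESC p4@(5,3) -> at (4,2): 0 [-], cum=0
Step 6: p0@ESC p1@ESC p2@ESC p3@ESC p4@ESC -> at (4,2): 0 [-], cum=0
Total visits = 0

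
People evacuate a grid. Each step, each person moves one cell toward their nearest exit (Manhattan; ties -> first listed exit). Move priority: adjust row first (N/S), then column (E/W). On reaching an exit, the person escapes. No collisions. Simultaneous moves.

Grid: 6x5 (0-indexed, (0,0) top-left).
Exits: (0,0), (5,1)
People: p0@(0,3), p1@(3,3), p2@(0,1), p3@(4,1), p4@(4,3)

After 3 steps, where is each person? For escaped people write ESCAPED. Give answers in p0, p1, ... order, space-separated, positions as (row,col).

Step 1: p0:(0,3)->(0,2) | p1:(3,3)->(4,3) | p2:(0,1)->(0,0)->EXIT | p3:(4,1)->(5,1)->EXIT | p4:(4,3)->(5,3)
Step 2: p0:(0,2)->(0,1) | p1:(4,3)->(5,3) | p2:escaped | p3:escaped | p4:(5,3)->(5,2)
Step 3: p0:(0,1)->(0,0)->EXIT | p1:(5,3)->(5,2) | p2:escaped | p3:escaped | p4:(5,2)->(5,1)->EXIT

ESCAPED (5,2) ESCAPED ESCAPED ESCAPED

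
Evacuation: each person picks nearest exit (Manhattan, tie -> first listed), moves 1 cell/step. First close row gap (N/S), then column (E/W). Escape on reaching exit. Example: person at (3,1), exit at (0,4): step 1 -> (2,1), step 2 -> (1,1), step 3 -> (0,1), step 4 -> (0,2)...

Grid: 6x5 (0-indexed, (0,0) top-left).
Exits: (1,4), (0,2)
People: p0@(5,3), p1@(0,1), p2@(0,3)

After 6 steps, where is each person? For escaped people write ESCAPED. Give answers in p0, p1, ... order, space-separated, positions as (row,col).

Step 1: p0:(5,3)->(4,3) | p1:(0,1)->(0,2)->EXIT | p2:(0,3)->(0,2)->EXIT
Step 2: p0:(4,3)->(3,3) | p1:escaped | p2:escaped
Step 3: p0:(3,3)->(2,3) | p1:escaped | p2:escaped
Step 4: p0:(2,3)->(1,3) | p1:escaped | p2:escaped
Step 5: p0:(1,3)->(1,4)->EXIT | p1:escaped | p2:escaped

ESCAPED ESCAPED ESCAPED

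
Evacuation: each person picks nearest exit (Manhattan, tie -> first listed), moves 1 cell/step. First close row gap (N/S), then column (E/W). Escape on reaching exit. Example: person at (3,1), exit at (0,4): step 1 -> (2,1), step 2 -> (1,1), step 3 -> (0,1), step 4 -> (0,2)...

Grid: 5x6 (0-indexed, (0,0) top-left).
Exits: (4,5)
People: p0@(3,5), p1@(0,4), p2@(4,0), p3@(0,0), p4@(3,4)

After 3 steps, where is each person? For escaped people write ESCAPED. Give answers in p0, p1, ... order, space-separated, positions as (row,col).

Step 1: p0:(3,5)->(4,5)->EXIT | p1:(0,4)->(1,4) | p2:(4,0)->(4,1) | p3:(0,0)->(1,0) | p4:(3,4)->(4,4)
Step 2: p0:escaped | p1:(1,4)->(2,4) | p2:(4,1)->(4,2) | p3:(1,0)->(2,0) | p4:(4,4)->(4,5)->EXIT
Step 3: p0:escaped | p1:(2,4)->(3,4) | p2:(4,2)->(4,3) | p3:(2,0)->(3,0) | p4:escaped

ESCAPED (3,4) (4,3) (3,0) ESCAPED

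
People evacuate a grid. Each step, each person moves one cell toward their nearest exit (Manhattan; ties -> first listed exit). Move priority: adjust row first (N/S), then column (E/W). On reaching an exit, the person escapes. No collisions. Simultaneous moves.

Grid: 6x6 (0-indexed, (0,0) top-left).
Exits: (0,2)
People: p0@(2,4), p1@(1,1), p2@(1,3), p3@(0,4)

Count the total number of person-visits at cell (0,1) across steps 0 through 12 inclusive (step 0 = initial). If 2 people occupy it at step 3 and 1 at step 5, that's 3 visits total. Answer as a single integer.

Step 0: p0@(2,4) p1@(1,1) p2@(1,3) p3@(0,4) -> at (0,1): 0 [-], cum=0
Step 1: p0@(1,4) p1@(0,1) p2@(0,3) p3@(0,3) -> at (0,1): 1 [p1], cum=1
Step 2: p0@(0,4) p1@ESC p2@ESC p3@ESC -> at (0,1): 0 [-], cum=1
Step 3: p0@(0,3) p1@ESC p2@ESC p3@ESC -> at (0,1): 0 [-], cum=1
Step 4: p0@ESC p1@ESC p2@ESC p3@ESC -> at (0,1): 0 [-], cum=1
Total visits = 1

Answer: 1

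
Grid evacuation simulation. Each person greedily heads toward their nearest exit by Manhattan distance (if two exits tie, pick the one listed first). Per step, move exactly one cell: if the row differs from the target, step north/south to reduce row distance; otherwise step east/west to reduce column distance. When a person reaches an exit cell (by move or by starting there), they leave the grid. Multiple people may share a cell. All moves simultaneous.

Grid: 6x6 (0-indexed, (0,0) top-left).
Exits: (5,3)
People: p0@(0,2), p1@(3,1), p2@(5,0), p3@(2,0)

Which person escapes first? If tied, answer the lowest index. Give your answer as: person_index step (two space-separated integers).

Answer: 2 3

Derivation:
Step 1: p0:(0,2)->(1,2) | p1:(3,1)->(4,1) | p2:(5,0)->(5,1) | p3:(2,0)->(3,0)
Step 2: p0:(1,2)->(2,2) | p1:(4,1)->(5,1) | p2:(5,1)->(5,2) | p3:(3,0)->(4,0)
Step 3: p0:(2,2)->(3,2) | p1:(5,1)->(5,2) | p2:(5,2)->(5,3)->EXIT | p3:(4,0)->(5,0)
Step 4: p0:(3,2)->(4,2) | p1:(5,2)->(5,3)->EXIT | p2:escaped | p3:(5,0)->(5,1)
Step 5: p0:(4,2)->(5,2) | p1:escaped | p2:escaped | p3:(5,1)->(5,2)
Step 6: p0:(5,2)->(5,3)->EXIT | p1:escaped | p2:escaped | p3:(5,2)->(5,3)->EXIT
Exit steps: [6, 4, 3, 6]
First to escape: p2 at step 3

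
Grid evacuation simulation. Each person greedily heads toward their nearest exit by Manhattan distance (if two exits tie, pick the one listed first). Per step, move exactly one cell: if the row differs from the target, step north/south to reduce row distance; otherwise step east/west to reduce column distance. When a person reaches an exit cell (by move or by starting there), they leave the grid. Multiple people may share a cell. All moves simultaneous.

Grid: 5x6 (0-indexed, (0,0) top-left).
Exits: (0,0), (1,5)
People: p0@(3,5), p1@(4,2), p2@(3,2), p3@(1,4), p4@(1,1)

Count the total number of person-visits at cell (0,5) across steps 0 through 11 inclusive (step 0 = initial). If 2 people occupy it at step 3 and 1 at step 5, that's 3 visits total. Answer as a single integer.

Answer: 0

Derivation:
Step 0: p0@(3,5) p1@(4,2) p2@(3,2) p3@(1,4) p4@(1,1) -> at (0,5): 0 [-], cum=0
Step 1: p0@(2,5) p1@(3,2) p2@(2,2) p3@ESC p4@(0,1) -> at (0,5): 0 [-], cum=0
Step 2: p0@ESC p1@(2,2) p2@(1,2) p3@ESC p4@ESC -> at (0,5): 0 [-], cum=0
Step 3: p0@ESC p1@(1,2) p2@(0,2) p3@ESC p4@ESC -> at (0,5): 0 [-], cum=0
Step 4: p0@ESC p1@(0,2) p2@(0,1) p3@ESC p4@ESC -> at (0,5): 0 [-], cum=0
Step 5: p0@ESC p1@(0,1) p2@ESC p3@ESC p4@ESC -> at (0,5): 0 [-], cum=0
Step 6: p0@ESC p1@ESC p2@ESC p3@ESC p4@ESC -> at (0,5): 0 [-], cum=0
Total visits = 0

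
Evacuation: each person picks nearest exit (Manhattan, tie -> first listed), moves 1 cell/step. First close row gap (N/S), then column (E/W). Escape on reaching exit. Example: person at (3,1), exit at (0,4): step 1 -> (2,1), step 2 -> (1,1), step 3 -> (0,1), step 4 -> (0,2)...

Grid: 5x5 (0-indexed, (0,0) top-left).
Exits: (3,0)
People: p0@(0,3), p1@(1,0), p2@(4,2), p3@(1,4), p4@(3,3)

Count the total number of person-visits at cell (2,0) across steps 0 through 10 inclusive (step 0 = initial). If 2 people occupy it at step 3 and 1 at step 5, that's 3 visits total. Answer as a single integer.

Answer: 1

Derivation:
Step 0: p0@(0,3) p1@(1,0) p2@(4,2) p3@(1,4) p4@(3,3) -> at (2,0): 0 [-], cum=0
Step 1: p0@(1,3) p1@(2,0) p2@(3,2) p3@(2,4) p4@(3,2) -> at (2,0): 1 [p1], cum=1
Step 2: p0@(2,3) p1@ESC p2@(3,1) p3@(3,4) p4@(3,1) -> at (2,0): 0 [-], cum=1
Step 3: p0@(3,3) p1@ESC p2@ESC p3@(3,3) p4@ESC -> at (2,0): 0 [-], cum=1
Step 4: p0@(3,2) p1@ESC p2@ESC p3@(3,2) p4@ESC -> at (2,0): 0 [-], cum=1
Step 5: p0@(3,1) p1@ESC p2@ESC p3@(3,1) p4@ESC -> at (2,0): 0 [-], cum=1
Step 6: p0@ESC p1@ESC p2@ESC p3@ESC p4@ESC -> at (2,0): 0 [-], cum=1
Total visits = 1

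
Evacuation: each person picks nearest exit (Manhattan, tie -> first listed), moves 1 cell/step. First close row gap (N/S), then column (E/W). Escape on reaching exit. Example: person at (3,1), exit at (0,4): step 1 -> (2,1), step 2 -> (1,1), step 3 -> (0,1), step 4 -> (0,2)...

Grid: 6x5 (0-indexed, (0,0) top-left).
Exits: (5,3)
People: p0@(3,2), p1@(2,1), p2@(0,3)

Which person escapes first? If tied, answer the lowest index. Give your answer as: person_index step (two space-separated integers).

Answer: 0 3

Derivation:
Step 1: p0:(3,2)->(4,2) | p1:(2,1)->(3,1) | p2:(0,3)->(1,3)
Step 2: p0:(4,2)->(5,2) | p1:(3,1)->(4,1) | p2:(1,3)->(2,3)
Step 3: p0:(5,2)->(5,3)->EXIT | p1:(4,1)->(5,1) | p2:(2,3)->(3,3)
Step 4: p0:escaped | p1:(5,1)->(5,2) | p2:(3,3)->(4,3)
Step 5: p0:escaped | p1:(5,2)->(5,3)->EXIT | p2:(4,3)->(5,3)->EXIT
Exit steps: [3, 5, 5]
First to escape: p0 at step 3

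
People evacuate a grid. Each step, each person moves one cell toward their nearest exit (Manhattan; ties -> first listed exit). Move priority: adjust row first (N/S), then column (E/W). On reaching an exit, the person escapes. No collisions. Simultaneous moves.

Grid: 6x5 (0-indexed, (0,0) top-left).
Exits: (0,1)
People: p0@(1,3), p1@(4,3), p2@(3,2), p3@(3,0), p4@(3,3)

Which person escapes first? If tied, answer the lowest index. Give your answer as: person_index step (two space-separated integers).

Step 1: p0:(1,3)->(0,3) | p1:(4,3)->(3,3) | p2:(3,2)->(2,2) | p3:(3,0)->(2,0) | p4:(3,3)->(2,3)
Step 2: p0:(0,3)->(0,2) | p1:(3,3)->(2,3) | p2:(2,2)->(1,2) | p3:(2,0)->(1,0) | p4:(2,3)->(1,3)
Step 3: p0:(0,2)->(0,1)->EXIT | p1:(2,3)->(1,3) | p2:(1,2)->(0,2) | p3:(1,0)->(0,0) | p4:(1,3)->(0,3)
Step 4: p0:escaped | p1:(1,3)->(0,3) | p2:(0,2)->(0,1)->EXIT | p3:(0,0)->(0,1)->EXIT | p4:(0,3)->(0,2)
Step 5: p0:escaped | p1:(0,3)->(0,2) | p2:escaped | p3:escaped | p4:(0,2)->(0,1)->EXIT
Step 6: p0:escaped | p1:(0,2)->(0,1)->EXIT | p2:escaped | p3:escaped | p4:escaped
Exit steps: [3, 6, 4, 4, 5]
First to escape: p0 at step 3

Answer: 0 3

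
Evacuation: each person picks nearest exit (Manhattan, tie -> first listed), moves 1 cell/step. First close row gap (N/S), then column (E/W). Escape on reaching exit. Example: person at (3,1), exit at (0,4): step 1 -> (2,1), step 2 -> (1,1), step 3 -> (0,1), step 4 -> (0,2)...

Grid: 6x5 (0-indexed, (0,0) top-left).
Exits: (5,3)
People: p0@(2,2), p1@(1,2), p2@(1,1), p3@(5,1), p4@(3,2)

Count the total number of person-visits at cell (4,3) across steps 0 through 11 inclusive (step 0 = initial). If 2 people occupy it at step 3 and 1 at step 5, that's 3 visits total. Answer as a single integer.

Step 0: p0@(2,2) p1@(1,2) p2@(1,1) p3@(5,1) p4@(3,2) -> at (4,3): 0 [-], cum=0
Step 1: p0@(3,2) p1@(2,2) p2@(2,1) p3@(5,2) p4@(4,2) -> at (4,3): 0 [-], cum=0
Step 2: p0@(4,2) p1@(3,2) p2@(3,1) p3@ESC p4@(5,2) -> at (4,3): 0 [-], cum=0
Step 3: p0@(5,2) p1@(4,2) p2@(4,1) p3@ESC p4@ESC -> at (4,3): 0 [-], cum=0
Step 4: p0@ESC p1@(5,2) p2@(5,1) p3@ESC p4@ESC -> at (4,3): 0 [-], cum=0
Step 5: p0@ESC p1@ESC p2@(5,2) p3@ESC p4@ESC -> at (4,3): 0 [-], cum=0
Step 6: p0@ESC p1@ESC p2@ESC p3@ESC p4@ESC -> at (4,3): 0 [-], cum=0
Total visits = 0

Answer: 0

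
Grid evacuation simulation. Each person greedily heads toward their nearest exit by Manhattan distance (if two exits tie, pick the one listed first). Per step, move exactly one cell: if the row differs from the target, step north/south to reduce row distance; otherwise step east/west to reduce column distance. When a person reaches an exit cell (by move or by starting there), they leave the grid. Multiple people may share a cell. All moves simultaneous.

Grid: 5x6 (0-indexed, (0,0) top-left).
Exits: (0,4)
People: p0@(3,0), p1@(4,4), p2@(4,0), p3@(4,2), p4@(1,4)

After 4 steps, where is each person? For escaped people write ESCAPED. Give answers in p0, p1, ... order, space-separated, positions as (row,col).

Step 1: p0:(3,0)->(2,0) | p1:(4,4)->(3,4) | p2:(4,0)->(3,0) | p3:(4,2)->(3,2) | p4:(1,4)->(0,4)->EXIT
Step 2: p0:(2,0)->(1,0) | p1:(3,4)->(2,4) | p2:(3,0)->(2,0) | p3:(3,2)->(2,2) | p4:escaped
Step 3: p0:(1,0)->(0,0) | p1:(2,4)->(1,4) | p2:(2,0)->(1,0) | p3:(2,2)->(1,2) | p4:escaped
Step 4: p0:(0,0)->(0,1) | p1:(1,4)->(0,4)->EXIT | p2:(1,0)->(0,0) | p3:(1,2)->(0,2) | p4:escaped

(0,1) ESCAPED (0,0) (0,2) ESCAPED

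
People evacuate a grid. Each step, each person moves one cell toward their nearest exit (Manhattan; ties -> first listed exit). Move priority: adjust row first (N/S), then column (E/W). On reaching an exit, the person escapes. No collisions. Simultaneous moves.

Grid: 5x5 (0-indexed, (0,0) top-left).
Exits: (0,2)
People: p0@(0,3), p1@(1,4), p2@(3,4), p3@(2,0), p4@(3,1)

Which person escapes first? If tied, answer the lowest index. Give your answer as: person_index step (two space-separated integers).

Step 1: p0:(0,3)->(0,2)->EXIT | p1:(1,4)->(0,4) | p2:(3,4)->(2,4) | p3:(2,0)->(1,0) | p4:(3,1)->(2,1)
Step 2: p0:escaped | p1:(0,4)->(0,3) | p2:(2,4)->(1,4) | p3:(1,0)->(0,0) | p4:(2,1)->(1,1)
Step 3: p0:escaped | p1:(0,3)->(0,2)->EXIT | p2:(1,4)->(0,4) | p3:(0,0)->(0,1) | p4:(1,1)->(0,1)
Step 4: p0:escaped | p1:escaped | p2:(0,4)->(0,3) | p3:(0,1)->(0,2)->EXIT | p4:(0,1)->(0,2)->EXIT
Step 5: p0:escaped | p1:escaped | p2:(0,3)->(0,2)->EXIT | p3:escaped | p4:escaped
Exit steps: [1, 3, 5, 4, 4]
First to escape: p0 at step 1

Answer: 0 1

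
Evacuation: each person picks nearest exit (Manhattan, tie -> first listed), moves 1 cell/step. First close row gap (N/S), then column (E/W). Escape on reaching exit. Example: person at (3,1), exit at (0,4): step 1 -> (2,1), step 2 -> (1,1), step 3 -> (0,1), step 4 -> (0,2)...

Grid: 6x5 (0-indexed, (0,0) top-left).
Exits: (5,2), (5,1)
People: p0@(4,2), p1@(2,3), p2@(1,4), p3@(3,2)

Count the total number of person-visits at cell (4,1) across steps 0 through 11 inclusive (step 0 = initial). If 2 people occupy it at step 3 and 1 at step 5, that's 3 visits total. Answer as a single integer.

Step 0: p0@(4,2) p1@(2,3) p2@(1,4) p3@(3,2) -> at (4,1): 0 [-], cum=0
Step 1: p0@ESC p1@(3,3) p2@(2,4) p3@(4,2) -> at (4,1): 0 [-], cum=0
Step 2: p0@ESC p1@(4,3) p2@(3,4) p3@ESC -> at (4,1): 0 [-], cum=0
Step 3: p0@ESC p1@(5,3) p2@(4,4) p3@ESC -> at (4,1): 0 [-], cum=0
Step 4: p0@ESC p1@ESC p2@(5,4) p3@ESC -> at (4,1): 0 [-], cum=0
Step 5: p0@ESC p1@ESC p2@(5,3) p3@ESC -> at (4,1): 0 [-], cum=0
Step 6: p0@ESC p1@ESC p2@ESC p3@ESC -> at (4,1): 0 [-], cum=0
Total visits = 0

Answer: 0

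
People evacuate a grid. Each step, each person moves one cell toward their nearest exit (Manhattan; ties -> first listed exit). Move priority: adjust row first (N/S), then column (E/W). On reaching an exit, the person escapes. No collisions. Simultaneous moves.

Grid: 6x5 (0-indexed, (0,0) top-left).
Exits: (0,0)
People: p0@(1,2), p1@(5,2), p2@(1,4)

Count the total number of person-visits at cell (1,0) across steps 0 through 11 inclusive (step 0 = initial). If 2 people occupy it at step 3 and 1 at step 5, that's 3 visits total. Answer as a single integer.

Step 0: p0@(1,2) p1@(5,2) p2@(1,4) -> at (1,0): 0 [-], cum=0
Step 1: p0@(0,2) p1@(4,2) p2@(0,4) -> at (1,0): 0 [-], cum=0
Step 2: p0@(0,1) p1@(3,2) p2@(0,3) -> at (1,0): 0 [-], cum=0
Step 3: p0@ESC p1@(2,2) p2@(0,2) -> at (1,0): 0 [-], cum=0
Step 4: p0@ESC p1@(1,2) p2@(0,1) -> at (1,0): 0 [-], cum=0
Step 5: p0@ESC p1@(0,2) p2@ESC -> at (1,0): 0 [-], cum=0
Step 6: p0@ESC p1@(0,1) p2@ESC -> at (1,0): 0 [-], cum=0
Step 7: p0@ESC p1@ESC p2@ESC -> at (1,0): 0 [-], cum=0
Total visits = 0

Answer: 0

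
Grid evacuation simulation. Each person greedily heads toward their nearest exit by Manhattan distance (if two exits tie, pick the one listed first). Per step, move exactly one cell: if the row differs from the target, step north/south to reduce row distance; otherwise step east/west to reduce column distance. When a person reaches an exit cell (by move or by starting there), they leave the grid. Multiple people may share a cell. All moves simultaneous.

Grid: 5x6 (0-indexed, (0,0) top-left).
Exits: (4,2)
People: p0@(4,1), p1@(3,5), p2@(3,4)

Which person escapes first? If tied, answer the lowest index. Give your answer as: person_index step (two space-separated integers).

Answer: 0 1

Derivation:
Step 1: p0:(4,1)->(4,2)->EXIT | p1:(3,5)->(4,5) | p2:(3,4)->(4,4)
Step 2: p0:escaped | p1:(4,5)->(4,4) | p2:(4,4)->(4,3)
Step 3: p0:escaped | p1:(4,4)->(4,3) | p2:(4,3)->(4,2)->EXIT
Step 4: p0:escaped | p1:(4,3)->(4,2)->EXIT | p2:escaped
Exit steps: [1, 4, 3]
First to escape: p0 at step 1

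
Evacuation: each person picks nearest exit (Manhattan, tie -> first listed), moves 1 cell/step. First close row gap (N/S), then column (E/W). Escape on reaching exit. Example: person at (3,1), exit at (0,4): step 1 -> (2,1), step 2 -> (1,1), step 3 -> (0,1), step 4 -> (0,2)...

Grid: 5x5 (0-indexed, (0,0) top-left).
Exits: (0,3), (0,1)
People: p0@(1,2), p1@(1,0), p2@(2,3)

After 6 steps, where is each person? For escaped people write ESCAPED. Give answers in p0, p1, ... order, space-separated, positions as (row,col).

Step 1: p0:(1,2)->(0,2) | p1:(1,0)->(0,0) | p2:(2,3)->(1,3)
Step 2: p0:(0,2)->(0,3)->EXIT | p1:(0,0)->(0,1)->EXIT | p2:(1,3)->(0,3)->EXIT

ESCAPED ESCAPED ESCAPED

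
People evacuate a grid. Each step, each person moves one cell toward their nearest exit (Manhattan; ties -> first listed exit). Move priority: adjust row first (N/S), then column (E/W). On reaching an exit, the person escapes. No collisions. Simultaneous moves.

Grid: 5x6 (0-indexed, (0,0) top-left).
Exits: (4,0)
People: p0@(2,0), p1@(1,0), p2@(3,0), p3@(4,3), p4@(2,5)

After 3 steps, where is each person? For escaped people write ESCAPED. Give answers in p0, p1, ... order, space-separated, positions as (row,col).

Step 1: p0:(2,0)->(3,0) | p1:(1,0)->(2,0) | p2:(3,0)->(4,0)->EXIT | p3:(4,3)->(4,2) | p4:(2,5)->(3,5)
Step 2: p0:(3,0)->(4,0)->EXIT | p1:(2,0)->(3,0) | p2:escaped | p3:(4,2)->(4,1) | p4:(3,5)->(4,5)
Step 3: p0:escaped | p1:(3,0)->(4,0)->EXIT | p2:escaped | p3:(4,1)->(4,0)->EXIT | p4:(4,5)->(4,4)

ESCAPED ESCAPED ESCAPED ESCAPED (4,4)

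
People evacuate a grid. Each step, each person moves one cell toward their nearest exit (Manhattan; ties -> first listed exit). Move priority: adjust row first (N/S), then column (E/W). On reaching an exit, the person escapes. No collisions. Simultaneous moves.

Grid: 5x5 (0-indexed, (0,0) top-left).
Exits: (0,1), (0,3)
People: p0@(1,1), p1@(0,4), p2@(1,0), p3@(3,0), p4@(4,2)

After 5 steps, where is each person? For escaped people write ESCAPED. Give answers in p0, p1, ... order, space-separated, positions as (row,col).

Step 1: p0:(1,1)->(0,1)->EXIT | p1:(0,4)->(0,3)->EXIT | p2:(1,0)->(0,0) | p3:(3,0)->(2,0) | p4:(4,2)->(3,2)
Step 2: p0:escaped | p1:escaped | p2:(0,0)->(0,1)->EXIT | p3:(2,0)->(1,0) | p4:(3,2)->(2,2)
Step 3: p0:escaped | p1:escaped | p2:escaped | p3:(1,0)->(0,0) | p4:(2,2)->(1,2)
Step 4: p0:escaped | p1:escaped | p2:escaped | p3:(0,0)->(0,1)->EXIT | p4:(1,2)->(0,2)
Step 5: p0:escaped | p1:escaped | p2:escaped | p3:escaped | p4:(0,2)->(0,1)->EXIT

ESCAPED ESCAPED ESCAPED ESCAPED ESCAPED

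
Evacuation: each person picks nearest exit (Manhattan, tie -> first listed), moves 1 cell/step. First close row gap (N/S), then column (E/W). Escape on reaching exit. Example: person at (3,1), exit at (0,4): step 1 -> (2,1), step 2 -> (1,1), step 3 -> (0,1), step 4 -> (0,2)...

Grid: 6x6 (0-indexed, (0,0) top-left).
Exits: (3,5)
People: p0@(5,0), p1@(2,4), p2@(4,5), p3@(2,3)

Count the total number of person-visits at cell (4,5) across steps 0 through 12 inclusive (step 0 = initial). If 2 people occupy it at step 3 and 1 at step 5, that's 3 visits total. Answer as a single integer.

Answer: 1

Derivation:
Step 0: p0@(5,0) p1@(2,4) p2@(4,5) p3@(2,3) -> at (4,5): 1 [p2], cum=1
Step 1: p0@(4,0) p1@(3,4) p2@ESC p3@(3,3) -> at (4,5): 0 [-], cum=1
Step 2: p0@(3,0) p1@ESC p2@ESC p3@(3,4) -> at (4,5): 0 [-], cum=1
Step 3: p0@(3,1) p1@ESC p2@ESC p3@ESC -> at (4,5): 0 [-], cum=1
Step 4: p0@(3,2) p1@ESC p2@ESC p3@ESC -> at (4,5): 0 [-], cum=1
Step 5: p0@(3,3) p1@ESC p2@ESC p3@ESC -> at (4,5): 0 [-], cum=1
Step 6: p0@(3,4) p1@ESC p2@ESC p3@ESC -> at (4,5): 0 [-], cum=1
Step 7: p0@ESC p1@ESC p2@ESC p3@ESC -> at (4,5): 0 [-], cum=1
Total visits = 1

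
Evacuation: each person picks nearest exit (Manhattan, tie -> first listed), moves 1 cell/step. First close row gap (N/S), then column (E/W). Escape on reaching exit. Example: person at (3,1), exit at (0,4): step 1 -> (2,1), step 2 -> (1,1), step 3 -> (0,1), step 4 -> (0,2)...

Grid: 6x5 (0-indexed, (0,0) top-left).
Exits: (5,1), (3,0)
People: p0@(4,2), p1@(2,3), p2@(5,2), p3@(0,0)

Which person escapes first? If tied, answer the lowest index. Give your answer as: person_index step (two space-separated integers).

Answer: 2 1

Derivation:
Step 1: p0:(4,2)->(5,2) | p1:(2,3)->(3,3) | p2:(5,2)->(5,1)->EXIT | p3:(0,0)->(1,0)
Step 2: p0:(5,2)->(5,1)->EXIT | p1:(3,3)->(3,2) | p2:escaped | p3:(1,0)->(2,0)
Step 3: p0:escaped | p1:(3,2)->(3,1) | p2:escaped | p3:(2,0)->(3,0)->EXIT
Step 4: p0:escaped | p1:(3,1)->(3,0)->EXIT | p2:escaped | p3:escaped
Exit steps: [2, 4, 1, 3]
First to escape: p2 at step 1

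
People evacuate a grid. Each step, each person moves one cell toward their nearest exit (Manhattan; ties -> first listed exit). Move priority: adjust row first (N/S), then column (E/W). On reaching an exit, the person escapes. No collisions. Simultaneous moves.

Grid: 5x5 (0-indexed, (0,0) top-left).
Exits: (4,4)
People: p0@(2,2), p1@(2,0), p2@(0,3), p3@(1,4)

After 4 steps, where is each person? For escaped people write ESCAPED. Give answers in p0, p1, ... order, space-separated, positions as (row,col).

Step 1: p0:(2,2)->(3,2) | p1:(2,0)->(3,0) | p2:(0,3)->(1,3) | p3:(1,4)->(2,4)
Step 2: p0:(3,2)->(4,2) | p1:(3,0)->(4,0) | p2:(1,3)->(2,3) | p3:(2,4)->(3,4)
Step 3: p0:(4,2)->(4,3) | p1:(4,0)->(4,1) | p2:(2,3)->(3,3) | p3:(3,4)->(4,4)->EXIT
Step 4: p0:(4,3)->(4,4)->EXIT | p1:(4,1)->(4,2) | p2:(3,3)->(4,3) | p3:escaped

ESCAPED (4,2) (4,3) ESCAPED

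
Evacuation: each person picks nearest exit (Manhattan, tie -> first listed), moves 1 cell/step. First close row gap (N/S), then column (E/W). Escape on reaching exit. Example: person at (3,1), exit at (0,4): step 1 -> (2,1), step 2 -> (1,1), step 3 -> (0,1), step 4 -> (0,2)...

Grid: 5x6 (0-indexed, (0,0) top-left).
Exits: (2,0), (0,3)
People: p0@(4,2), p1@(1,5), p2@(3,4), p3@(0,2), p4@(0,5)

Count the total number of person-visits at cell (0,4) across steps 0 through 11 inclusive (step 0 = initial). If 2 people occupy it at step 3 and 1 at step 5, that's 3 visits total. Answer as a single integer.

Step 0: p0@(4,2) p1@(1,5) p2@(3,4) p3@(0,2) p4@(0,5) -> at (0,4): 0 [-], cum=0
Step 1: p0@(3,2) p1@(0,5) p2@(2,4) p3@ESC p4@(0,4) -> at (0,4): 1 [p4], cum=1
Step 2: p0@(2,2) p1@(0,4) p2@(1,4) p3@ESC p4@ESC -> at (0,4): 1 [p1], cum=2
Step 3: p0@(2,1) p1@ESC p2@(0,4) p3@ESC p4@ESC -> at (0,4): 1 [p2], cum=3
Step 4: p0@ESC p1@ESC p2@ESC p3@ESC p4@ESC -> at (0,4): 0 [-], cum=3
Total visits = 3

Answer: 3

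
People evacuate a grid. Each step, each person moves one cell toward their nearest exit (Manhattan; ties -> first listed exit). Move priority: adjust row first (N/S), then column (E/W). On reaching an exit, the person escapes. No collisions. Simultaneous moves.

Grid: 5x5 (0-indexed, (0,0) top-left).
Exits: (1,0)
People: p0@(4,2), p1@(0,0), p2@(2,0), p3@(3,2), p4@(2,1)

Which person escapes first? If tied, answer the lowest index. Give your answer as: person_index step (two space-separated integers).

Step 1: p0:(4,2)->(3,2) | p1:(0,0)->(1,0)->EXIT | p2:(2,0)->(1,0)->EXIT | p3:(3,2)->(2,2) | p4:(2,1)->(1,1)
Step 2: p0:(3,2)->(2,2) | p1:escaped | p2:escaped | p3:(2,2)->(1,2) | p4:(1,1)->(1,0)->EXIT
Step 3: p0:(2,2)->(1,2) | p1:escaped | p2:escaped | p3:(1,2)->(1,1) | p4:escaped
Step 4: p0:(1,2)->(1,1) | p1:escaped | p2:escaped | p3:(1,1)->(1,0)->EXIT | p4:escaped
Step 5: p0:(1,1)->(1,0)->EXIT | p1:escaped | p2:escaped | p3:escaped | p4:escaped
Exit steps: [5, 1, 1, 4, 2]
First to escape: p1 at step 1

Answer: 1 1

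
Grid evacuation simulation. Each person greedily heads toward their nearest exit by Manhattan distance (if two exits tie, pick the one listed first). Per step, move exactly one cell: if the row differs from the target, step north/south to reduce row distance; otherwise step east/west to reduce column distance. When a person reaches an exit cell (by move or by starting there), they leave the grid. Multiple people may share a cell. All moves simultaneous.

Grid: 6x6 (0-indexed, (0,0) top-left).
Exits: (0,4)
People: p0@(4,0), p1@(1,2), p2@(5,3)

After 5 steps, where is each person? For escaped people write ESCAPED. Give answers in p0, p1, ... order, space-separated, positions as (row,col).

Step 1: p0:(4,0)->(3,0) | p1:(1,2)->(0,2) | p2:(5,3)->(4,3)
Step 2: p0:(3,0)->(2,0) | p1:(0,2)->(0,3) | p2:(4,3)->(3,3)
Step 3: p0:(2,0)->(1,0) | p1:(0,3)->(0,4)->EXIT | p2:(3,3)->(2,3)
Step 4: p0:(1,0)->(0,0) | p1:escaped | p2:(2,3)->(1,3)
Step 5: p0:(0,0)->(0,1) | p1:escaped | p2:(1,3)->(0,3)

(0,1) ESCAPED (0,3)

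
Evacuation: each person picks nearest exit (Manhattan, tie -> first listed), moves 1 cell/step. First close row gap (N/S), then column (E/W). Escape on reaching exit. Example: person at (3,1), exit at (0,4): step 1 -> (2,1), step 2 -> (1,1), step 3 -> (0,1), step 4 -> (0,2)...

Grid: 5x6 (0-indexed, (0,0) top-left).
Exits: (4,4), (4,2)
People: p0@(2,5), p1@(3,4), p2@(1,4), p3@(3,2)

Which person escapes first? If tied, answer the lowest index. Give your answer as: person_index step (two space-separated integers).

Step 1: p0:(2,5)->(3,5) | p1:(3,4)->(4,4)->EXIT | p2:(1,4)->(2,4) | p3:(3,2)->(4,2)->EXIT
Step 2: p0:(3,5)->(4,5) | p1:escaped | p2:(2,4)->(3,4) | p3:escaped
Step 3: p0:(4,5)->(4,4)->EXIT | p1:escaped | p2:(3,4)->(4,4)->EXIT | p3:escaped
Exit steps: [3, 1, 3, 1]
First to escape: p1 at step 1

Answer: 1 1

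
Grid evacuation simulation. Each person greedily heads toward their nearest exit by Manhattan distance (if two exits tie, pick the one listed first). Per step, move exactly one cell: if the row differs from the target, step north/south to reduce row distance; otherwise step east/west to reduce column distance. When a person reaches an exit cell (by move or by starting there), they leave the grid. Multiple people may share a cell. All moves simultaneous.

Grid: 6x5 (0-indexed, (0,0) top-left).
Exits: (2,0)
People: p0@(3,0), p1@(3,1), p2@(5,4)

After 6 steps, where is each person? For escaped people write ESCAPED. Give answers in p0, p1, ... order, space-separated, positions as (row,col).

Step 1: p0:(3,0)->(2,0)->EXIT | p1:(3,1)->(2,1) | p2:(5,4)->(4,4)
Step 2: p0:escaped | p1:(2,1)->(2,0)->EXIT | p2:(4,4)->(3,4)
Step 3: p0:escaped | p1:escaped | p2:(3,4)->(2,4)
Step 4: p0:escaped | p1:escaped | p2:(2,4)->(2,3)
Step 5: p0:escaped | p1:escaped | p2:(2,3)->(2,2)
Step 6: p0:escaped | p1:escaped | p2:(2,2)->(2,1)

ESCAPED ESCAPED (2,1)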